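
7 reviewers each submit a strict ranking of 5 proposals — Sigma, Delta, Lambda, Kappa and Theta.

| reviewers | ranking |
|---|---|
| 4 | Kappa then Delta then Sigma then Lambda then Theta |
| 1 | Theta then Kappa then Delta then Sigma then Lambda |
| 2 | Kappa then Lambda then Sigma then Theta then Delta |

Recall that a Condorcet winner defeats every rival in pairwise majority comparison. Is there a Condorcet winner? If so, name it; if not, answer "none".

Kappa

Pairwise majorities:
Sigma vs Delta: Delta, 5–2.
Sigma vs Lambda: Sigma wins 5–2.
Sigma vs Kappa: Kappa, 7–0.
Sigma vs Theta: Sigma wins 6–1.
Delta vs Lambda: Delta, 5–2.
Delta–Kappa: Kappa 7–0.
Delta–Theta: Delta 4–3.
Lambda vs Kappa: Kappa, 7–0.
Lambda–Theta: Lambda 6–1.
Kappa–Theta: Kappa 6–1.
Kappa defeats every rival head-to-head and is the Condorcet winner.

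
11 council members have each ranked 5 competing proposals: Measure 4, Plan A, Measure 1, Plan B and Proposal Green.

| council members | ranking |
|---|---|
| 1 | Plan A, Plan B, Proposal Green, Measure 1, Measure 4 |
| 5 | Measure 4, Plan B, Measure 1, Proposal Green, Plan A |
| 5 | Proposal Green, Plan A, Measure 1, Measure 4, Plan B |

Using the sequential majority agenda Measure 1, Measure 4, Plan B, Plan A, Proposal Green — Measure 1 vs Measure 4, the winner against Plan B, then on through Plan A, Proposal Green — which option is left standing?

Round 1: Measure 1 vs Measure 4 — 6–5, Measure 1 advances.
Round 2: Measure 1 vs Plan B — 5–6, Plan B advances.
Round 3: Plan B vs Plan A — 5–6, Plan A advances.
Round 4: Plan A vs Proposal Green — 1–10, Proposal Green advances.
The agenda winner is Proposal Green.

Proposal Green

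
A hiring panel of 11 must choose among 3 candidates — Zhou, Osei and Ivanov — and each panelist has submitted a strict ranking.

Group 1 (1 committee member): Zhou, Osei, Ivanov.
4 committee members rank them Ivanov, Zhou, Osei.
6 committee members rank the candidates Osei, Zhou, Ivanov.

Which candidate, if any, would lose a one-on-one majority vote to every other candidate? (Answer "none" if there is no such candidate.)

Ivanov

Pairwise majorities:
Zhou vs Osei: 5 to 6, Osei.
Zhou vs Ivanov: Zhou, 7–4.
Osei vs Ivanov: Osei, 7–4.
Ivanov is beaten in every head-to-head and is the Condorcet loser.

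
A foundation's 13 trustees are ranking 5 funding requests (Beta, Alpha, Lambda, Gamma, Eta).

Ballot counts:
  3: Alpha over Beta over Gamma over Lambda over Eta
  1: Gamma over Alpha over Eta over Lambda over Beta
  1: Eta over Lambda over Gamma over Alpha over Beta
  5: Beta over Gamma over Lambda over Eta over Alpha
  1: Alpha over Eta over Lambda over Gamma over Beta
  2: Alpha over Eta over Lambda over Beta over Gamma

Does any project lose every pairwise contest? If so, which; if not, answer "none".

Head-to-head results (13 reviewers):
Beta vs Alpha: Alpha wins 8–5.
Beta vs Lambda: 8 to 5, Beta.
Beta vs Gamma: 3+5+2 = 10 for Beta, 3 for Gamma — Beta by 10–3.
Beta vs Eta: Beta, 8–5.
Alpha vs Lambda: Alpha is ranked higher on 3+1+1+2 = 7 ballots, Lambda on 6. Alpha wins 7–6.
Alpha vs Gamma: 6 to 7, Gamma.
Alpha vs Eta: 7 to 6, Alpha.
Lambda vs Gamma: Gamma, 9–4.
Lambda vs Eta: 3+5 = 8 for Lambda, 5 for Eta — Lambda by 8–5.
Gamma vs Eta: 9 to 4, Gamma.
Eta is beaten in every head-to-head and is the Condorcet loser.

Eta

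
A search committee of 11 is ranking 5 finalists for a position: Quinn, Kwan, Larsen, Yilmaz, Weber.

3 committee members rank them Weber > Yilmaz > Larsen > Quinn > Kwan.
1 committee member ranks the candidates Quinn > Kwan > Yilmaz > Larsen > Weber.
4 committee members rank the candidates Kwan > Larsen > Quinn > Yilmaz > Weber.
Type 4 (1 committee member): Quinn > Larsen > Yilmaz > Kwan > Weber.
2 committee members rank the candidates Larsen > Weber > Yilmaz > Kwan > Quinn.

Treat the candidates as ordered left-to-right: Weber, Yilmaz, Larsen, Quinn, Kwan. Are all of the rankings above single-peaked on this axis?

Axis positions: Weber=1, Yilmaz=2, Larsen=3, Quinn=4, Kwan=5.
Type 1 (peak Weber at position 1): ranking walks positions 1-2-3-4-5, expanding outward from the peak — single-peaked.
Type 2: ranking walks positions 4-5-2-3-1; Yilmaz is ranked above Larsen even though Larsen lies between Yilmaz and the peak Quinn on the axis — preferences dip and rise again. Not single-peaked.
Type 3: ranking walks positions 5-3-4-2-1; Larsen is ranked above Quinn even though Quinn lies between Larsen and the peak Kwan on the axis — preferences dip and rise again. Not single-peaked.
Type 4 (peak Quinn at position 4): ranking walks positions 4-3-2-5-1, expanding outward from the peak — single-peaked.
Type 5: ranking walks positions 3-1-2-5-4; Weber is ranked above Yilmaz even though Yilmaz lies between Weber and the peak Larsen on the axis — preferences dip and rise again. Not single-peaked.
Type 2 violates single-peakedness, so the profile is not single-peaked on this axis.

no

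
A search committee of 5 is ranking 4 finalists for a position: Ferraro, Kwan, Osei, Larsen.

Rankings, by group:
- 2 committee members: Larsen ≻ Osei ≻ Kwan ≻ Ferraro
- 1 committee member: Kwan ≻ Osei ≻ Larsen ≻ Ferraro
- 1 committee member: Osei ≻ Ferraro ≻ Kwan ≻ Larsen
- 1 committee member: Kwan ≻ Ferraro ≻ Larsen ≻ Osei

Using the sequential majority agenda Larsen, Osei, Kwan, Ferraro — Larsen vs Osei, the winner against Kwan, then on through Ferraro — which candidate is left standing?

Round 1: Larsen vs Osei — 3–2, Larsen advances.
Round 2: Larsen vs Kwan — 2–3, Kwan advances.
Round 3: Kwan vs Ferraro — 4–1, Kwan advances.
Kwan survives the agenda.

Kwan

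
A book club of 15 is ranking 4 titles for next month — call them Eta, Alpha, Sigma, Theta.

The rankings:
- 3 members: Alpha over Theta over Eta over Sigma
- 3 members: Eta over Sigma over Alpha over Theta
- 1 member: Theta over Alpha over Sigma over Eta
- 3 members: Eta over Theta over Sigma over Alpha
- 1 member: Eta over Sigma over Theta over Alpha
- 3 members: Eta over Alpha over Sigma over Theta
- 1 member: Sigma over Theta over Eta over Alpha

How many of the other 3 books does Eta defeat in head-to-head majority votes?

3

Eta against each rival (15 members):
Eta vs Alpha: Eta preferred on 3+3+1+3+1 = 11 ballots; Eta wins 11–4.
Eta vs Sigma: Eta preferred on 3+3+3+1+3 = 13 ballots; Eta wins 13–2.
Eta vs Theta: Eta preferred on 3+3+1+3 = 10 ballots; Eta wins 10–5.
Eta beats Alpha, Sigma, Theta — 3 pairwise wins.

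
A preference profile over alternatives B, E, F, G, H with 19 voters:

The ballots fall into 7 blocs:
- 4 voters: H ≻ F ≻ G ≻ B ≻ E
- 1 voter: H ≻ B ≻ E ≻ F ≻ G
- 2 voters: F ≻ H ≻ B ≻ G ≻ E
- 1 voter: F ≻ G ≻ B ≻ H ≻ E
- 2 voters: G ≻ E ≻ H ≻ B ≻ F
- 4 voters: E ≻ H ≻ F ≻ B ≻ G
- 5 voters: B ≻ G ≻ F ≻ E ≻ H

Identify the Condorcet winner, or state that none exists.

none

Head-to-head results (19 voters):
B vs E: B, 13–6.
B vs F: F wins 11–8.
B vs G: B, 12–7.
B vs H: H, 13–6.
E–F: F 12–7.
E–G: G 14–5.
E–H: E 11–8.
F vs G: F wins 12–7.
F–H: H 11–8.
G vs H: H wins 11–8.
Every alternative loses at least once (B loses to F; E loses to B; F loses to H; G loses to B; H loses to E). The majority relation contains the cycle B > E > H > B, so there is no Condorcet winner.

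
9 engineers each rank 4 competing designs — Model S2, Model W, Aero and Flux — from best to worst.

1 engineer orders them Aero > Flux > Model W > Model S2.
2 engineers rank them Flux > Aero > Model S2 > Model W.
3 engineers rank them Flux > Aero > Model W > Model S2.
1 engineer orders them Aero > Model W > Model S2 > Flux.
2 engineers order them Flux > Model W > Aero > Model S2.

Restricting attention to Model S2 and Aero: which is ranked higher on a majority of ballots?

Aero

No ballot ranks Model S2 above Aero: 0.
Ballots ranking Aero above Model S2: 9 − 0 = 9.
Aero wins the head-to-head 9–0.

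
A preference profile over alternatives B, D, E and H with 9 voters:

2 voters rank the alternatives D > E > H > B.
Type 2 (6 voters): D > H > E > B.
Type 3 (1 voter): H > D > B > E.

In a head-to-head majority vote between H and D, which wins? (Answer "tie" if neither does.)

D

Ballots ranking H above D: 1.
Ballots ranking D above H: 9 − 1 = 8.
D wins the head-to-head 8–1.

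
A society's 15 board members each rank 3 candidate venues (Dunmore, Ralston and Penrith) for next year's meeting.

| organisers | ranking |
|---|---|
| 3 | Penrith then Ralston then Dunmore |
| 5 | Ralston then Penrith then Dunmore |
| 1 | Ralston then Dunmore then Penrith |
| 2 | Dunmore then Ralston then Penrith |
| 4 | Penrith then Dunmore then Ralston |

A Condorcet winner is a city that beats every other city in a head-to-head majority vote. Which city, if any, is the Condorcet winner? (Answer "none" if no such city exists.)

Pairwise majorities:
Dunmore vs Ralston: 6 to 9, Ralston.
Dunmore vs Penrith: Penrith, 12–3.
Ralston vs Penrith: Ralston wins 8–7.
Ralston defeats every rival head-to-head and is the Condorcet winner.

Ralston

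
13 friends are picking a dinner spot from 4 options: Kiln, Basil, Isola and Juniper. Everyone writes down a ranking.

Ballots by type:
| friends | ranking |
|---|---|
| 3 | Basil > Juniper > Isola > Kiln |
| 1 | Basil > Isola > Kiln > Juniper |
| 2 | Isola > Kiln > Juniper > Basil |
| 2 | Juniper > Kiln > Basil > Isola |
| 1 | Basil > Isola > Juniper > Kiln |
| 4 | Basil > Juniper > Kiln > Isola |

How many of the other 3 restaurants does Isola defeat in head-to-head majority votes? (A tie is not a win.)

1

Isola against each rival (13 friends):
Isola–Kiln: Isola 7–6.
Isola vs Basil: Basil wins 11–2.
Isola vs Juniper: 1+2+1 = 4 for Isola, 9 for Juniper — Juniper by 9–4.
Isola beats Kiln; loses to Basil, Juniper — 1 pairwise win.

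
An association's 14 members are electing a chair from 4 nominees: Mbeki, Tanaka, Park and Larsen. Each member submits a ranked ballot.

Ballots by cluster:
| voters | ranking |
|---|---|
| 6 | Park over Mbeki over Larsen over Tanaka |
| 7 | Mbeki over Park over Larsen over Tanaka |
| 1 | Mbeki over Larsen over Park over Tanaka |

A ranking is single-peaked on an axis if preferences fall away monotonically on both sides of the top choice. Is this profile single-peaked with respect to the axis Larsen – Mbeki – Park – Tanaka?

yes

Axis positions: Larsen=1, Mbeki=2, Park=3, Tanaka=4.
Cluster 1 (peak Park at position 3): ranking walks positions 3-2-1-4, expanding outward from the peak — single-peaked.
Cluster 2 (peak Mbeki at position 2): ranking walks positions 2-3-1-4, expanding outward from the peak — single-peaked.
Cluster 3 (peak Mbeki at position 2): ranking walks positions 2-1-3-4, expanding outward from the peak — single-peaked.
Every ranking is single-peaked on this axis.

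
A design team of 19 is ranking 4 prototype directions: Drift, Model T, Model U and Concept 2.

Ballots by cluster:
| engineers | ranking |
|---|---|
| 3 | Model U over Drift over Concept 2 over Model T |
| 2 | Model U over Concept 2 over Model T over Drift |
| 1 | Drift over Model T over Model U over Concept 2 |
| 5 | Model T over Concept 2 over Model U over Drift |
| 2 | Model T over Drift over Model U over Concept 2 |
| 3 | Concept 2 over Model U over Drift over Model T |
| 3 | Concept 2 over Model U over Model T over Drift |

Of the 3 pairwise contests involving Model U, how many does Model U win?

2

Model U against each rival (19 engineers):
Model U vs Drift: Model U, 16–3.
Model U vs Model T: 3+2+3+3 = 11 for Model U, 8 for Model T — Model U by 11–8.
Model U vs Concept 2: Model U preferred on 3+2+1+2 = 8 ballots; Concept 2 wins 11–8.
Model U beats Drift, Model T; loses to Concept 2 — 2 pairwise wins.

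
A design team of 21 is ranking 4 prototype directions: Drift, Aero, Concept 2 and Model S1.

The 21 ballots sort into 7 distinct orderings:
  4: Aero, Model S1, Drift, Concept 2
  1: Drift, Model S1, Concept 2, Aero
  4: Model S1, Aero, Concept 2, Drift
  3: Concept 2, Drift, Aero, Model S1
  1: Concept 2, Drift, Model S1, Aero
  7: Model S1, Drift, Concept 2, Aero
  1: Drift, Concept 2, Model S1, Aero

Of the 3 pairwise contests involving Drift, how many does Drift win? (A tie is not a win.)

2

Drift against each rival (21 engineers):
Drift vs Aero: 13 to 8, Drift.
Drift vs Concept 2: Drift, 13–8.
Drift vs Model S1: Model S1, 15–6.
Drift beats Aero, Concept 2; loses to Model S1 — 2 pairwise wins.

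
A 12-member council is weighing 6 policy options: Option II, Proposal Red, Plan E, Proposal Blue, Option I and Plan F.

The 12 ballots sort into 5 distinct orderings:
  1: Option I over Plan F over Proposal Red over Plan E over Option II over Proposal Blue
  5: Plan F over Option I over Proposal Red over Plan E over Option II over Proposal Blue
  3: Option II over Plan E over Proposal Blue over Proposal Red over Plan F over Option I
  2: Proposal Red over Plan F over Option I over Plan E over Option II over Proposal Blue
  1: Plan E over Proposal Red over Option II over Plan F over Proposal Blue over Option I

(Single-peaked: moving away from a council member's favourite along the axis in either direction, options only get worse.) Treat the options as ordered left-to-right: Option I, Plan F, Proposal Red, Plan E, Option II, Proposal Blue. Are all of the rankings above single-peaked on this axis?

Axis positions: Option I=1, Plan F=2, Proposal Red=3, Plan E=4, Option II=5, Proposal Blue=6.
Ballot type 1 (peak Option I at position 1): ranking walks positions 1-2-3-4-5-6, expanding outward from the peak — single-peaked.
Ballot type 2 (peak Plan F at position 2): ranking walks positions 2-1-3-4-5-6, expanding outward from the peak — single-peaked.
Ballot type 3 (peak Option II at position 5): ranking walks positions 5-4-6-3-2-1, expanding outward from the peak — single-peaked.
Ballot type 4 (peak Proposal Red at position 3): ranking walks positions 3-2-1-4-5-6, expanding outward from the peak — single-peaked.
Ballot type 5 (peak Plan E at position 4): ranking walks positions 4-3-5-2-6-1, expanding outward from the peak — single-peaked.
Every ranking is single-peaked on this axis.

yes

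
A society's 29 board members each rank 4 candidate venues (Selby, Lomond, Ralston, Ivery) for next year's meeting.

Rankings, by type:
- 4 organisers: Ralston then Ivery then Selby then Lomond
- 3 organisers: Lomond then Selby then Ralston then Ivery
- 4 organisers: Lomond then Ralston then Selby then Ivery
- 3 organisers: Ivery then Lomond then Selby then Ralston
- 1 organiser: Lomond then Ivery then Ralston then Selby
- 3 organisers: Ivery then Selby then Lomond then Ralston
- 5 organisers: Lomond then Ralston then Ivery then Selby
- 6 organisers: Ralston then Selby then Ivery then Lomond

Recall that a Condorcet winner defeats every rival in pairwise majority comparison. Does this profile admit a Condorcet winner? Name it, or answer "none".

none

Check each pair by majority over 29 ballots:
Selby vs Lomond: Lomond wins 16–13.
Selby vs Ralston: 3+3+3 = 9 for Selby, 20 for Ralston — Ralston by 20–9.
Selby vs Ivery: 13 to 16, Ivery.
Lomond vs Ralston: 3+4+3+1+3+5 = 19 for Lomond, 10 for Ralston — Lomond by 19–10.
Lomond vs Ivery: Lomond is ranked higher on 3+4+1+5 = 13 ballots, Ivery on 16. Ivery wins 16–13.
Ralston vs Ivery: Ralston is ranked higher on 4+3+4+5+6 = 22 ballots, Ivery on 7. Ralston wins 22–7.
No city is unbeaten: Selby loses to Lomond; Lomond loses to Ivery; Ralston loses to Lomond; Ivery loses to Ralston. In particular Lomond > Ralston > Ivery > Lomond is a majority cycle — no Condorcet winner exists.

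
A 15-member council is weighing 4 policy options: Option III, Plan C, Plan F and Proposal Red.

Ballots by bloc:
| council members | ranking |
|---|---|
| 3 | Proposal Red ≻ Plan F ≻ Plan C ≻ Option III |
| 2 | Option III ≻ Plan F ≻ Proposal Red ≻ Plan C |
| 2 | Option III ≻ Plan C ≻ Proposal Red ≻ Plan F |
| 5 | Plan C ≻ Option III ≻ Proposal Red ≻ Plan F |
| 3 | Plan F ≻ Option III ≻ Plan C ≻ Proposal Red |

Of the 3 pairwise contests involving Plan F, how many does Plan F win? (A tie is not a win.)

Plan F against each rival (15 council members):
Plan F vs Option III: Option III wins 9–6.
Plan F vs Plan C: Plan F preferred on 3+2+3 = 8 ballots; Plan F wins 8–7.
Plan F–Proposal Red: Proposal Red 10–5.
Plan F beats Plan C; loses to Option III, Proposal Red — 1 pairwise win.

1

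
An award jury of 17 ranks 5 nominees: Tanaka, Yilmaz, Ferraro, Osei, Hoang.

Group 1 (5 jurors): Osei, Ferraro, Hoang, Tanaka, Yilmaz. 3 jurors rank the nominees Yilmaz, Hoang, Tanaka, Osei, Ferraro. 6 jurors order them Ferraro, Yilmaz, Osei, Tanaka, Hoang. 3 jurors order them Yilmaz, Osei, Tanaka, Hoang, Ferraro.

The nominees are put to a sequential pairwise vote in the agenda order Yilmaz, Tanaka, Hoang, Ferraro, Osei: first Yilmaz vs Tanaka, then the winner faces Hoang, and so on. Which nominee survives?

Round 1: Yilmaz vs Tanaka — 12–5, Yilmaz advances.
Round 2: Yilmaz vs Hoang — 12–5, Yilmaz advances.
Round 3: Yilmaz vs Ferraro — 6–11, Ferraro advances.
Round 4: Ferraro vs Osei — 6–11, Osei advances.
Osei survives the agenda.

Osei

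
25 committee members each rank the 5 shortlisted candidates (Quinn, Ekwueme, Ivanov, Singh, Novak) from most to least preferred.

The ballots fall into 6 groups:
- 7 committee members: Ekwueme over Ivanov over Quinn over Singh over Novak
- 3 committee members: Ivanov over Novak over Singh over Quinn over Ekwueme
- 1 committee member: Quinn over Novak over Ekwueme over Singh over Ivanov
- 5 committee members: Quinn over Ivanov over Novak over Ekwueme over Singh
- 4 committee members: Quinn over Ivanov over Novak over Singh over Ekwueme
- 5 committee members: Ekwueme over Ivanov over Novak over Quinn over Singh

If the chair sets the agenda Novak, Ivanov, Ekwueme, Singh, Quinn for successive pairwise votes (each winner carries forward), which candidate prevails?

Quinn

Round 1: Novak vs Ivanov — 1–24, Ivanov advances.
Round 2: Ivanov vs Ekwueme — 12–13, Ekwueme advances.
Round 3: Ekwueme vs Singh — 18–7, Ekwueme advances.
Round 4: Ekwueme vs Quinn — 12–13, Quinn advances.
Quinn survives the agenda.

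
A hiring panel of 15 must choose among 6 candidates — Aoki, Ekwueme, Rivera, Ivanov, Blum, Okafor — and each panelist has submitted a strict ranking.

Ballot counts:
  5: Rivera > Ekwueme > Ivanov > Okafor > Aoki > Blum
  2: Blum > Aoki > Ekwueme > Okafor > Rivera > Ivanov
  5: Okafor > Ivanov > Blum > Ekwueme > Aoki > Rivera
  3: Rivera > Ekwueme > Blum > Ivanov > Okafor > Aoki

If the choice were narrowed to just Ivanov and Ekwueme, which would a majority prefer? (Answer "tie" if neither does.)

Ekwueme

Ballots ranking Ivanov above Ekwueme: 5.
Ballots ranking Ekwueme above Ivanov: 15 − 5 = 10.
Ekwueme wins the head-to-head 10–5.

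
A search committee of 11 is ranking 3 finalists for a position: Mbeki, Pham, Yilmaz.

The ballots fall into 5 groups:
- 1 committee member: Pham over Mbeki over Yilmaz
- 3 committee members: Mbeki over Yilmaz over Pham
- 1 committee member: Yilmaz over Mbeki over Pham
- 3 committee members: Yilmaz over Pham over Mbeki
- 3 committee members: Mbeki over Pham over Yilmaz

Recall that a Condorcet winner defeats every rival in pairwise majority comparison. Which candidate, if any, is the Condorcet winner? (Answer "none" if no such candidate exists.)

Check each pair by majority over 11 ballots:
Mbeki vs Pham: 7 to 4, Mbeki.
Mbeki vs Yilmaz: Mbeki is ranked higher on 1+3+3 = 7 ballots, Yilmaz on 4. Mbeki wins 7–4.
Pham vs Yilmaz: Yilmaz, 7–4.
Mbeki defeats every rival head-to-head and is the Condorcet winner.

Mbeki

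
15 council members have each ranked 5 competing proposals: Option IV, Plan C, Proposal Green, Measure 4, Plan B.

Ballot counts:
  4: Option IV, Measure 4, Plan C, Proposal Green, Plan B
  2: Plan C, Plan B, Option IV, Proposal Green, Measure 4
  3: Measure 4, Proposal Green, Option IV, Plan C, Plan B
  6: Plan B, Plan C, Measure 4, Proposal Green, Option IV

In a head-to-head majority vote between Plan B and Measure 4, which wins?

Ballots ranking Plan B above Measure 4: 2 + 6 = 8.
Ballots ranking Measure 4 above Plan B: 15 − 8 = 7.
Plan B wins the head-to-head 8–7.

Plan B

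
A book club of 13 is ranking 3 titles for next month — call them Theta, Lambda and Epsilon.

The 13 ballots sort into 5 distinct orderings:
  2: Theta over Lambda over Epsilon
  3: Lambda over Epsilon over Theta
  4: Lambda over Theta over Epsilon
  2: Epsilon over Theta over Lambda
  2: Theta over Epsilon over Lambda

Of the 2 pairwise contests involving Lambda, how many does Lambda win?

2

Lambda against each rival (13 members):
Lambda vs Theta: Lambda wins 7–6.
Lambda–Epsilon: Lambda 9–4.
Lambda beats Theta, Epsilon — 2 pairwise wins.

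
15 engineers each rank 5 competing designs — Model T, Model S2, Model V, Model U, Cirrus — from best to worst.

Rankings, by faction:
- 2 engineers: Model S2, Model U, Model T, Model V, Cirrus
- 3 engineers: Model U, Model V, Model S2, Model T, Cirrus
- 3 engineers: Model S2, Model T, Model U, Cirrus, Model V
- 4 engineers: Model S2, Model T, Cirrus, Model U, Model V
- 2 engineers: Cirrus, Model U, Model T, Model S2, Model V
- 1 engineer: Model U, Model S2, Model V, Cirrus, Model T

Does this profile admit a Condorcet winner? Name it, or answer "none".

Pairwise majorities:
Model T vs Model S2: Model S2 wins 13–2.
Model T vs Model V: Model T wins 11–4.
Model T vs Model U: Model U wins 8–7.
Model T vs Cirrus: Model T wins 12–3.
Model S2 vs Model V: Model S2 wins 12–3.
Model S2 vs Model U: Model S2 wins 9–6.
Model S2–Cirrus: Model S2 13–2.
Model V–Model U: Model U 15–0.
Model V vs Cirrus: Cirrus, 9–6.
Model U vs Cirrus: Model U wins 9–6.
Model S2 defeats every rival head-to-head and is the Condorcet winner.

Model S2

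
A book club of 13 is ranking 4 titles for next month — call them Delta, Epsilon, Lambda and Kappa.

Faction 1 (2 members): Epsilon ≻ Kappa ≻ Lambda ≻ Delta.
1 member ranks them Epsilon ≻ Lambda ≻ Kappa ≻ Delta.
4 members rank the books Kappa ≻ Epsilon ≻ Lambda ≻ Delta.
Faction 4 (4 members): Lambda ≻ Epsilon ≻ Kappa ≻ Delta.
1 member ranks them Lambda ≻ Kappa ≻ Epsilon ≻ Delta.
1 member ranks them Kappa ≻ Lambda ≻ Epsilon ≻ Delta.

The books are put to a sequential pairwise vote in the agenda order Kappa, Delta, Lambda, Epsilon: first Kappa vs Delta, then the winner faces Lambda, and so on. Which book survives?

Epsilon

Round 1: Kappa vs Delta — 13–0, Kappa advances.
Round 2: Kappa vs Lambda — 7–6, Kappa advances.
Round 3: Kappa vs Epsilon — 6–7, Epsilon advances.
Epsilon survives the agenda.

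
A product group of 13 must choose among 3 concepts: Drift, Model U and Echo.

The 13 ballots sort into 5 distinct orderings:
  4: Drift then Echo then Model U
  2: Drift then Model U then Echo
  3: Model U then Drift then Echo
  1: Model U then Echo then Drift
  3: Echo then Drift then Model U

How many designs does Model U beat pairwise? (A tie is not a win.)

0

Model U against each rival (13 engineers):
Model U vs Drift: 4 to 9, Drift.
Model U vs Echo: Echo, 7–6.
Model U beats no one; loses to Drift, Echo — 0 pairwise wins.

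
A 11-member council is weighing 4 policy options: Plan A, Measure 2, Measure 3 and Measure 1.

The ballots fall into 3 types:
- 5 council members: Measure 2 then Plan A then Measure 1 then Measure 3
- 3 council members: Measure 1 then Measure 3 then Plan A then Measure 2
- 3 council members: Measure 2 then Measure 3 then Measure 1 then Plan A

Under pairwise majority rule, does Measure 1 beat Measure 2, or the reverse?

Measure 2

Ballots ranking Measure 1 above Measure 2: 3.
Ballots ranking Measure 2 above Measure 1: 11 − 3 = 8.
Measure 2 wins the head-to-head 8–3.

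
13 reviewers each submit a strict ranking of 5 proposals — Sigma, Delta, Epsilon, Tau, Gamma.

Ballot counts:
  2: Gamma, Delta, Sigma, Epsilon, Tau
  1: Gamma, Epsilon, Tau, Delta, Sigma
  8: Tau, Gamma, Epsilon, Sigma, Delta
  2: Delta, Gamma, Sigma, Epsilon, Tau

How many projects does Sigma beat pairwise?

1

Sigma against each rival (13 reviewers):
Sigma vs Delta: 8 for Sigma, 5 for Delta — Sigma by 8–5.
Sigma–Epsilon: Epsilon 9–4.
Sigma vs Tau: 4 to 9, Tau.
Sigma vs Gamma: Gamma, 13–0.
Sigma beats Delta; loses to Epsilon, Tau, Gamma — 1 pairwise win.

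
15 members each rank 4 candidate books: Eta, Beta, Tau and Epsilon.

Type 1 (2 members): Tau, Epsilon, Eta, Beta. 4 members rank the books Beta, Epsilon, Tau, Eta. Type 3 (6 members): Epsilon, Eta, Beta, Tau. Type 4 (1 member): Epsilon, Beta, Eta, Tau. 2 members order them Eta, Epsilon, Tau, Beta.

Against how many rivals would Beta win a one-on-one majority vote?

1

Beta against each rival (15 members):
Beta vs Eta: Eta wins 10–5.
Beta vs Tau: Beta, 11–4.
Beta vs Epsilon: Beta is ranked higher on 4 ballots, Epsilon on 11. Epsilon wins 11–4.
Beta beats Tau; loses to Eta, Epsilon — 1 pairwise win.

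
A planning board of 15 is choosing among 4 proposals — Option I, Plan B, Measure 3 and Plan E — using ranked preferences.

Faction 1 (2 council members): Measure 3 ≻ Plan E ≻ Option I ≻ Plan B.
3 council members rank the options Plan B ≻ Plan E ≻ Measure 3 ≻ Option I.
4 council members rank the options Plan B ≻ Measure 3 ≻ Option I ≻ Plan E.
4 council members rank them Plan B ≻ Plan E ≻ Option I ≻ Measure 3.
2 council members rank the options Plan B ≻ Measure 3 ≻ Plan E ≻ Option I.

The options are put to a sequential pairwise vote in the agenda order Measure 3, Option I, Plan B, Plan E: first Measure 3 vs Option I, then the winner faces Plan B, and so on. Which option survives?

Round 1: Measure 3 vs Option I — 11–4, Measure 3 advances.
Round 2: Measure 3 vs Plan B — 2–13, Plan B advances.
Round 3: Plan B vs Plan E — 13–2, Plan B advances.
The agenda winner is Plan B.

Plan B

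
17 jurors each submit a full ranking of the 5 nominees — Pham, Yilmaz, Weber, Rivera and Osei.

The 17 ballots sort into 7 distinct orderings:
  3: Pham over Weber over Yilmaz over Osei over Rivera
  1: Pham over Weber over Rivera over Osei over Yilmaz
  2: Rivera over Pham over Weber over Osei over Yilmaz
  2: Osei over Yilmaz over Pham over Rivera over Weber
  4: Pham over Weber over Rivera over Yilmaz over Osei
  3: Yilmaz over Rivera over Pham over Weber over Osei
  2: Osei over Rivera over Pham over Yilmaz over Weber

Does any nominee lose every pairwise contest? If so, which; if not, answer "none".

Osei

Head-to-head results (17 jurors):
Pham–Yilmaz: Pham 12–5.
Pham vs Weber: Pham preferred on 17 ballots; Pham wins 17–0.
Pham vs Rivera: 10 to 7, Pham.
Pham vs Osei: 13 to 4, Pham.
Yilmaz vs Weber: 2+3+2 = 7 for Yilmaz, 10 for Weber — Weber by 10–7.
Yilmaz vs Rivera: Rivera, 9–8.
Yilmaz vs Osei: 10 to 7, Yilmaz.
Weber vs Rivera: Rivera, 9–8.
Weber vs Osei: 3+1+2+4+3 = 13 for Weber, 4 for Osei — Weber by 13–4.
Rivera vs Osei: 10 to 7, Rivera.
Osei is beaten in every head-to-head and is the Condorcet loser.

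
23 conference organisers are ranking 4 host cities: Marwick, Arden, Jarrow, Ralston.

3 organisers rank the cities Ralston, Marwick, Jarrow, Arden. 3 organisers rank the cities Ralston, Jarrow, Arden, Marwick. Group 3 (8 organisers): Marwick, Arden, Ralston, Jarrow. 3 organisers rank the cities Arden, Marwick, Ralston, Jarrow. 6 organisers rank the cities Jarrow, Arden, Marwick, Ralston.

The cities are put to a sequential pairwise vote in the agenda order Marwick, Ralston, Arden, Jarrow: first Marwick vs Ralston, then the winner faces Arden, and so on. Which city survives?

Round 1: Marwick vs Ralston — 17–6, Marwick advances.
Round 2: Marwick vs Arden — 11–12, Arden advances.
Round 3: Arden vs Jarrow — 11–12, Jarrow advances.
Jarrow survives the agenda.

Jarrow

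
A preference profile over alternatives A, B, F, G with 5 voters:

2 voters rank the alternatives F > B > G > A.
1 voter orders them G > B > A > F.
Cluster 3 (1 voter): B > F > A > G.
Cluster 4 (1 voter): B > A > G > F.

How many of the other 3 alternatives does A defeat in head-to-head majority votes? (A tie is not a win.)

0

A against each rival (5 voters):
A–B: B 5–0.
A vs F: A is ranked higher on 1+1 = 2 ballots, F on 3. F wins 3–2.
A vs G: G wins 3–2.
A beats no one; loses to B, F, G — 0 pairwise wins.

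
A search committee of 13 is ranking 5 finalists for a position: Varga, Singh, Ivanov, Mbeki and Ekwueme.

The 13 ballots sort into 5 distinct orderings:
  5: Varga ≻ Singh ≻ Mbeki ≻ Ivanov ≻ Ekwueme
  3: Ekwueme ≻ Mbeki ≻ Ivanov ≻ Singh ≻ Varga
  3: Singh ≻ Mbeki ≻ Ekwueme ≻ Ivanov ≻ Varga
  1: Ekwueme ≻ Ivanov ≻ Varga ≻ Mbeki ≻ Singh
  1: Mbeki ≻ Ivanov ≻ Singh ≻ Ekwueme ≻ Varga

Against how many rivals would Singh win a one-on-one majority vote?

4

Singh against each rival (13 committee members):
Singh vs Varga: Singh wins 7–6.
Singh–Ivanov: Singh 8–5.
Singh vs Mbeki: 5+3 = 8 for Singh, 5 for Mbeki — Singh by 8–5.
Singh vs Ekwueme: Singh, 9–4.
Singh beats Varga, Ivanov, Mbeki, Ekwueme — 4 pairwise wins.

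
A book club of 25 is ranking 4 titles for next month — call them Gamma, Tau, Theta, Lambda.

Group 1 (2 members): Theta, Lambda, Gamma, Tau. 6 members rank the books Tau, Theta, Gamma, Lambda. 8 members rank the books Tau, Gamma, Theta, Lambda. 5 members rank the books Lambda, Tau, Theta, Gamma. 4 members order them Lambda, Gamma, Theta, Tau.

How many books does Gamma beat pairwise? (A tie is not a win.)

1

Gamma against each rival (25 members):
Gamma vs Tau: Gamma is ranked higher on 2+4 = 6 ballots, Tau on 19. Tau wins 19–6.
Gamma vs Theta: 8+4 = 12 for Gamma, 13 for Theta — Theta by 13–12.
Gamma vs Lambda: 6+8 = 14 for Gamma, 11 for Lambda — Gamma by 14–11.
Gamma beats Lambda; loses to Tau, Theta — 1 pairwise win.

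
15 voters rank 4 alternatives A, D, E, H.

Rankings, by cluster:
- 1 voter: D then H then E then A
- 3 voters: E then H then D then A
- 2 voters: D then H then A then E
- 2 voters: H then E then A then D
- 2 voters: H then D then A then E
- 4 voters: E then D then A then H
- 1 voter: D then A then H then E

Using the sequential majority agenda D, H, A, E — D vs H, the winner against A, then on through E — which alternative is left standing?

Round 1: D vs H — 8–7, D advances.
Round 2: D vs A — 13–2, D advances.
Round 3: D vs E — 6–9, E advances.
E survives the agenda.

E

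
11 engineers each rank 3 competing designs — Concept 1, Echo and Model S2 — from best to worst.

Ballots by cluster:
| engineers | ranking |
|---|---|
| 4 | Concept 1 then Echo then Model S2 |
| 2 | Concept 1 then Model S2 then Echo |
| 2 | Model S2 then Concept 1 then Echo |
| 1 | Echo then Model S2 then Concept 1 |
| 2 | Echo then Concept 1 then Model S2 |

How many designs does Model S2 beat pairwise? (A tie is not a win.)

Model S2 against each rival (11 engineers):
Model S2 vs Concept 1: Concept 1, 8–3.
Model S2 vs Echo: Model S2 is ranked higher on 2+2 = 4 ballots, Echo on 7. Echo wins 7–4.
Model S2 beats no one; loses to Concept 1, Echo — 0 pairwise wins.

0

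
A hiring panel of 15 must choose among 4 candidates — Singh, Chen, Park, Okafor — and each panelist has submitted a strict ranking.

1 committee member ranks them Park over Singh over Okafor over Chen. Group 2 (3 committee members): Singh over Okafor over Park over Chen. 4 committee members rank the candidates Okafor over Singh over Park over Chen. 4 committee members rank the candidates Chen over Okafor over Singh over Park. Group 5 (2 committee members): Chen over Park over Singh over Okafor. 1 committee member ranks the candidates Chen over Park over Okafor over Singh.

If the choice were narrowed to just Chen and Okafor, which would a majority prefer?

Okafor

Ballots ranking Chen above Okafor: 4 + 2 + 1 = 7.
Ballots ranking Okafor above Chen: 15 − 7 = 8.
Okafor wins the head-to-head 8–7.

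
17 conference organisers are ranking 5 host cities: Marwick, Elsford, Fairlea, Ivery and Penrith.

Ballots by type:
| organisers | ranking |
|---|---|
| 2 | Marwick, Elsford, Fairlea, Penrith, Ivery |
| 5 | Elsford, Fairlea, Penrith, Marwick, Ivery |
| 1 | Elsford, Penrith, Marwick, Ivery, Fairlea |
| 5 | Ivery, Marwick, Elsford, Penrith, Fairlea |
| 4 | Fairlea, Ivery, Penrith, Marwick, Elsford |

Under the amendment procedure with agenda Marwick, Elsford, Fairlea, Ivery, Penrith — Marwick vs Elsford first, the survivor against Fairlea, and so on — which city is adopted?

Fairlea

Round 1: Marwick vs Elsford — 11–6, Marwick advances.
Round 2: Marwick vs Fairlea — 8–9, Fairlea advances.
Round 3: Fairlea vs Ivery — 11–6, Fairlea advances.
Round 4: Fairlea vs Penrith — 11–6, Fairlea advances.
Fairlea survives the agenda.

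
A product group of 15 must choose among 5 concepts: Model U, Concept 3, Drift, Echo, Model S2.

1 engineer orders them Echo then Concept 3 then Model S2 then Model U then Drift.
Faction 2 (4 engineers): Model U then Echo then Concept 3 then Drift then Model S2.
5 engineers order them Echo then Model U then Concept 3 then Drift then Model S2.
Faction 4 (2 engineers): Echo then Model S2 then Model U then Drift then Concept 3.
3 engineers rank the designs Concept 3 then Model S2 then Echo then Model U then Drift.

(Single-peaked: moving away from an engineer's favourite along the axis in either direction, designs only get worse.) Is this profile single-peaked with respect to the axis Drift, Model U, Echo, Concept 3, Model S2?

Axis positions: Drift=1, Model U=2, Echo=3, Concept 3=4, Model S2=5.
Faction 1 (peak Echo at position 3): ranking walks positions 3-4-5-2-1, expanding outward from the peak — single-peaked.
Faction 2 (peak Model U at position 2): ranking walks positions 2-3-4-1-5, expanding outward from the peak — single-peaked.
Faction 3 (peak Echo at position 3): ranking walks positions 3-2-4-1-5, expanding outward from the peak — single-peaked.
Faction 4: ranking walks positions 3-5-2-1-4; Model S2 is ranked above Concept 3 even though Concept 3 lies between Model S2 and the peak Echo on the axis — preferences dip and rise again. Not single-peaked.
Faction 5 (peak Concept 3 at position 4): ranking walks positions 4-5-3-2-1, expanding outward from the peak — single-peaked.
Faction 4 violates single-peakedness, so the profile is not single-peaked on this axis.

no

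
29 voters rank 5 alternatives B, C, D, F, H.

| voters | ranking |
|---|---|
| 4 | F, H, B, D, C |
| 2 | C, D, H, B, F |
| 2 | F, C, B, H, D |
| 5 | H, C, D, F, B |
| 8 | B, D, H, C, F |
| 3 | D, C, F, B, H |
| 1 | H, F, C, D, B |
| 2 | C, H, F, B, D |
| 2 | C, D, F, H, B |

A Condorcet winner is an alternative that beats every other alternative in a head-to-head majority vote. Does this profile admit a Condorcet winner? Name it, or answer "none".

none

Pairwise majorities:
B vs C: 4+8 = 12 for B, 17 for C — C by 17–12.
B vs D: B preferred on 4+2+8+2 = 16 ballots; B wins 16–13.
B vs F: B is ranked higher on 2+8 = 10 ballots, F on 19. F wins 19–10.
B vs H: B is ranked higher on 2+8+3 = 13 ballots, H on 16. H wins 16–13.
C vs D: 14 to 15, D.
C vs F: C preferred on 2+5+8+3+2+2 = 22 ballots; C wins 22–7.
C vs H: C preferred on 2+2+3+2+2 = 11 ballots; H wins 18–11.
D vs F: 20 to 9, D.
D vs H: 15 to 14, D.
F vs H: F is ranked higher on 4+2+3+2 = 11 ballots, H on 18. H wins 18–11.
Every alternative loses at least once (B loses to C; C loses to D; D loses to B; F loses to C; H loses to D). The majority relation contains the cycle B → D → C → B, so there is no Condorcet winner.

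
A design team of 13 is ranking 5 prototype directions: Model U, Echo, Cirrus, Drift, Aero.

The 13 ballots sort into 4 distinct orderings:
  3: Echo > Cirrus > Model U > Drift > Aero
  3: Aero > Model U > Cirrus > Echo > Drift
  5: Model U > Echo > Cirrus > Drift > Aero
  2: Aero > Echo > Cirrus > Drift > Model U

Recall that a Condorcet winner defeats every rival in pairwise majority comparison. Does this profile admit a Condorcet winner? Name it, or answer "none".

Model U

Pairwise majorities:
Model U vs Echo: Model U preferred on 3+5 = 8 ballots; Model U wins 8–5.
Model U vs Cirrus: 3+5 = 8 for Model U, 5 for Cirrus — Model U by 8–5.
Model U vs Drift: 11 to 2, Model U.
Model U vs Aero: Model U is ranked higher on 3+5 = 8 ballots, Aero on 5. Model U wins 8–5.
Echo vs Cirrus: 10 to 3, Echo.
Echo vs Drift: 13 to 0, Echo.
Echo vs Aero: 8 to 5, Echo.
Cirrus vs Drift: Cirrus is ranked higher on 3+3+5+2 = 13 ballots, Drift on 0. Cirrus wins 13–0.
Cirrus vs Aero: 8 to 5, Cirrus.
Drift vs Aero: Drift is ranked higher on 3+5 = 8 ballots, Aero on 5. Drift wins 8–5.
Model U defeats every rival head-to-head and is the Condorcet winner.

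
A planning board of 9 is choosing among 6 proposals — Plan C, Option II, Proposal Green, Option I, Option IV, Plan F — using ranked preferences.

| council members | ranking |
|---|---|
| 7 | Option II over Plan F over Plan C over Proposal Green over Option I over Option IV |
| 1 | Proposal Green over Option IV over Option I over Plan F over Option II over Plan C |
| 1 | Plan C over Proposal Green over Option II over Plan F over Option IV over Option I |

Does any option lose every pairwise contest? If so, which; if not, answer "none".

Pairwise majorities:
Plan C vs Option II: Plan C is ranked higher on 1 ballot, Option II on 8. Option II wins 8–1.
Plan C vs Proposal Green: 8 to 1, Plan C.
Plan C–Option I: Plan C 8–1.
Plan C vs Option IV: Plan C wins 8–1.
Plan C vs Plan F: 1 to 8, Plan F.
Option II vs Proposal Green: 7 for Option II, 2 for Proposal Green — Option II by 7–2.
Option II vs Option I: Option II wins 8–1.
Option II vs Option IV: Option II wins 8–1.
Option II vs Plan F: 7+1 = 8 for Option II, 1 for Plan F — Option II by 8–1.
Proposal Green vs Option I: 7+1+1 = 9 for Proposal Green, 0 for Option I — Proposal Green by 9–0.
Proposal Green–Option IV: Proposal Green 9–0.
Proposal Green vs Plan F: Proposal Green is ranked higher on 1+1 = 2 ballots, Plan F on 7. Plan F wins 7–2.
Option I vs Option IV: Option I, 7–2.
Option I–Plan F: Plan F 8–1.
Option IV vs Plan F: Option IV preferred on 1 ballot; Plan F wins 8–1.
Option IV is beaten in every head-to-head and is the Condorcet loser.

Option IV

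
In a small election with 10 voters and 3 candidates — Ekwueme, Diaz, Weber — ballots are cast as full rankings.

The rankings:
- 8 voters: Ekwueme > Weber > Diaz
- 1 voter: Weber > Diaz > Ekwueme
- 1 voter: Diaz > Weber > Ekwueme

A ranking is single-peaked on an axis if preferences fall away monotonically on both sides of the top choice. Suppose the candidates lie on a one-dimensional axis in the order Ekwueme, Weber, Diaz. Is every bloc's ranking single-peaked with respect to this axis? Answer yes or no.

yes

Axis positions: Ekwueme=1, Weber=2, Diaz=3.
Bloc 1 (peak Ekwueme at position 1): ranking walks positions 1-2-3, expanding outward from the peak — single-peaked.
Bloc 2 (peak Weber at position 2): ranking walks positions 2-3-1, expanding outward from the peak — single-peaked.
Bloc 3 (peak Diaz at position 3): ranking walks positions 3-2-1, expanding outward from the peak — single-peaked.
Every ranking is single-peaked on this axis.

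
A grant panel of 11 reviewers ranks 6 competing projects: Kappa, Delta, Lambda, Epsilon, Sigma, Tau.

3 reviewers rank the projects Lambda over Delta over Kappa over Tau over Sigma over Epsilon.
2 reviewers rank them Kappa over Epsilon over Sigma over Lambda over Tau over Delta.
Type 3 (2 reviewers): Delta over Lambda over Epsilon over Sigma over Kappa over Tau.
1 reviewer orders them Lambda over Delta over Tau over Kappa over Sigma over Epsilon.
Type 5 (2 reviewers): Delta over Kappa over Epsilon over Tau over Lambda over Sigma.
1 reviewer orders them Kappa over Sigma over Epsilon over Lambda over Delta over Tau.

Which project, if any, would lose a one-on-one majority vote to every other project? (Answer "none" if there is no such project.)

Sigma

Pairwise majorities:
Kappa–Delta: Delta 8–3.
Kappa vs Lambda: Kappa is ranked higher on 2+2+1 = 5 ballots, Lambda on 6. Lambda wins 6–5.
Kappa vs Epsilon: 3+2+1+2+1 = 9 for Kappa, 2 for Epsilon — Kappa by 9–2.
Kappa vs Sigma: 9 to 2, Kappa.
Kappa–Tau: Kappa 10–1.
Delta vs Lambda: Lambda wins 7–4.
Delta vs Epsilon: 3+2+1+2 = 8 for Delta, 3 for Epsilon — Delta by 8–3.
Delta vs Sigma: 3+2+1+2 = 8 for Delta, 3 for Sigma — Delta by 8–3.
Delta vs Tau: Delta preferred on 3+2+1+2+1 = 9 ballots; Delta wins 9–2.
Lambda–Epsilon: Lambda 6–5.
Lambda vs Sigma: 8 to 3, Lambda.
Lambda–Tau: Lambda 9–2.
Epsilon vs Sigma: Epsilon wins 6–5.
Epsilon vs Tau: 2+2+2+1 = 7 for Epsilon, 4 for Tau — Epsilon by 7–4.
Sigma–Tau: Tau 6–5.
Sigma is beaten in every head-to-head and is the Condorcet loser.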